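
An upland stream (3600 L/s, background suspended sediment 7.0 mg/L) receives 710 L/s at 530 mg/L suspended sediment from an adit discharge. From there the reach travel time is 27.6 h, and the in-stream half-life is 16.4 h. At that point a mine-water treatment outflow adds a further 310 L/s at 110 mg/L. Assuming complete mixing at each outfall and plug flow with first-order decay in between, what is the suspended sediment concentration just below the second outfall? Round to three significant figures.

Conservation of mass: C = (3600·7.000 + 710.0·530.0) / 4310 = 401500/4310 = 93.16 mg/L; combined flow 4310 L/s.
Half-life 16.4 h → k = ln 2 / 16.4 = 0.04227 h⁻¹ = 1.014 d⁻¹.
Applying C = C₀e^(−kt): 93.16 × 0.3115 = 29.01 mg/L.
Second outfall: C = (4310·29.01 + 310.0·110.0)/4620 = 34.45 mg/L.

34.4 mg/L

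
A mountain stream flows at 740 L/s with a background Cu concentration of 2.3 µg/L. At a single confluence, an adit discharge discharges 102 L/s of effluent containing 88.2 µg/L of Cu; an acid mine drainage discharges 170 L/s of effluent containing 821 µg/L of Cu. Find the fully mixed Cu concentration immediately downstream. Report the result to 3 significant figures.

Conservation of mass: C = (740.0·2.300 + 102.0·88.20 + 170.0·821.0) / 1012 = 150300/1012 = 148.5 µg/L.

148 µg/L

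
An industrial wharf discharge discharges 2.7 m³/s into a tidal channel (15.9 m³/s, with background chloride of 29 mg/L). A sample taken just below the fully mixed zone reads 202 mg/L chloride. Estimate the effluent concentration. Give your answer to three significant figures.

1220 mg/L

Mass balance: 15.90·29.00 + 2.700·Cₑ = 18.60·202.0
→ Cₑ = (18.60·202.0 − 15.90·29.00) / 2.700 = 1221 mg/L.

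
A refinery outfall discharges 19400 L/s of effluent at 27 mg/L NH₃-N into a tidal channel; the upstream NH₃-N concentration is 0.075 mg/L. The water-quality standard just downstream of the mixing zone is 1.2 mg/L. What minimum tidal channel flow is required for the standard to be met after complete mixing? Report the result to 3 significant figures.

445000 L/s

Set C_mix = 1.2: (Q·0.07500 + 19400·27.00) / (Q + 19400) = 1.2
→ Q = 19400·(27.00 − 1.2)/(1.2 − 0.07500) = 444900 L/s.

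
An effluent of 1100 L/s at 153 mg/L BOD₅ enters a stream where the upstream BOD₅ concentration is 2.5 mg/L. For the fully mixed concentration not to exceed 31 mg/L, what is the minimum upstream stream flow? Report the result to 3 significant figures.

4710 L/s

Set C_mix = 31: (Q·2.500 + 1100·153.0) / (Q + 1100) = 31
→ Q = 1100·(153.0 − 31)/(31 − 2.500) = 4709 L/s.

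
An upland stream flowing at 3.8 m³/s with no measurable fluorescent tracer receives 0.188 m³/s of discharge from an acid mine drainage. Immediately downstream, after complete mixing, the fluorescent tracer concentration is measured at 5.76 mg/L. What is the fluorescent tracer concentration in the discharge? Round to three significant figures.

Mass balance: 3.800·0 + 0.1880·Cₑ = 3.988·5.760
→ Cₑ = (3.988·5.760 − 3.800·0) / 0.1880 = 122.2 mg/L.

122 mg/L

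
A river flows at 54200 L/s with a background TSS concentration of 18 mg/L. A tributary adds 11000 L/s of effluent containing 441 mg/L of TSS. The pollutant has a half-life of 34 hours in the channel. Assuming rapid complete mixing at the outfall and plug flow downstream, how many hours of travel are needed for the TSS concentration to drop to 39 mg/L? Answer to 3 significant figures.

40.7 h

Mixed concentration C = ΣQC/ΣQ = (54200·18.00 + 11000·441.0) / 65200 = 5827000/65200 = 89.37 mg/L.
Half-life 34 h → k = ln 2 / 34 = 0.02039 h⁻¹ = 0.4893 d⁻¹.
89.37·exp(−k·t) = 39 → t = ln(89.37/39)/k = 146400 s = 40.67 h.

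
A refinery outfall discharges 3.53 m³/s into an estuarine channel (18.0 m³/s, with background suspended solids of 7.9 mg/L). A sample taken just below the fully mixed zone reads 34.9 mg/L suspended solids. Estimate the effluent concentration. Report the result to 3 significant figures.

Mass balance: 18.00·7.900 + 3.530·Cₑ = 21.53·34.90
→ Cₑ = (21.53·34.90 − 18.00·7.900) / 3.530 = 172.6 mg/L.

173 mg/L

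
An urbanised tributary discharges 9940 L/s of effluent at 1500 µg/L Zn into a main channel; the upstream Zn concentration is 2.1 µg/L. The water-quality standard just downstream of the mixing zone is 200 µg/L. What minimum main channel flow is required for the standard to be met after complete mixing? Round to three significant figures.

65300 L/s

Set C_mix = 200: (Q·2.100 + 9940·1500) / (Q + 9940) = 200
→ Q = 9940·(1500 − 200)/(200 − 2.100) = 65300 L/s.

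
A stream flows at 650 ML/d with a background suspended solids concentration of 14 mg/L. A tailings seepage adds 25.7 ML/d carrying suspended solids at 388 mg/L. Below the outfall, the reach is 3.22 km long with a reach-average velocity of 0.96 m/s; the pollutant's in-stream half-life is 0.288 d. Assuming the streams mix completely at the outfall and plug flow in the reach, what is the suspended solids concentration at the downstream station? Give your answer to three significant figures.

25.7 mg/L

Mass balance: C = (650.0·14.00 + 25.70·388.0) / 675.7 = 19070/675.7 = 28.22 mg/L.
Travel time t = 3.22·1000 / 0.96 = 3354 s = 0.9317 h.
Half-life 0.288 d → k = ln 2 / 0.288 = 2.407 d⁻¹.
First-order decay: C = 28.22·exp(−k·t) = 28.22·0.9108 = 25.71 mg/L.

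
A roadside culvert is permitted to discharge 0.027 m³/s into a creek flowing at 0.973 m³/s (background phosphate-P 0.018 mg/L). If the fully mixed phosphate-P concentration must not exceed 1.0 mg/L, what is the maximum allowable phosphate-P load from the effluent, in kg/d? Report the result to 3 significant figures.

Mass balance at the limit: 0.9730·0.01800 + 0.02700·Cₑ = 1.000·1.0 → Cₑ = 36.39 mg/L.
Load = 0.02700 m³/s × 36.39 g/m³ × 86 400 s/d = 84.89 kg/d.

84.9 kg/d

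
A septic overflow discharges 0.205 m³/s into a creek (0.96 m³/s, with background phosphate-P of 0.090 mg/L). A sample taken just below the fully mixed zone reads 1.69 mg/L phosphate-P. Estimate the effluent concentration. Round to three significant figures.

9.18 mg/L

Mass balance: 0.9600·0.09000 + 0.2050·Cₑ = 1.165·1.690
→ Cₑ = (1.165·1.690 − 0.9600·0.09000) / 0.2050 = 9.183 mg/L.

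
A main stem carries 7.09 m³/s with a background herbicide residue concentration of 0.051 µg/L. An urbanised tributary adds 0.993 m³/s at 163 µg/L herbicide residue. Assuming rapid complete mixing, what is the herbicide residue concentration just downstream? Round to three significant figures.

20.1 µg/L

Flow-weighted average: C = (7.090·0.05100 + 0.9930·163.0) / 8.083 = 162.2/8.083 = 20.07 µg/L.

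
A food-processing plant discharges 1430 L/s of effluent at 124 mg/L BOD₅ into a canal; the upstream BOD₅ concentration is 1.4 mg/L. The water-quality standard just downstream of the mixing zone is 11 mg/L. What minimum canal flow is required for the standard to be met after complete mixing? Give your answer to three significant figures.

Set C_mix = 11: (Q·1.400 + 1430·124.0) / (Q + 1430) = 11
→ Q = 1430·(124.0 − 11)/(11 − 1.400) = 16830 L/s.

16800 L/s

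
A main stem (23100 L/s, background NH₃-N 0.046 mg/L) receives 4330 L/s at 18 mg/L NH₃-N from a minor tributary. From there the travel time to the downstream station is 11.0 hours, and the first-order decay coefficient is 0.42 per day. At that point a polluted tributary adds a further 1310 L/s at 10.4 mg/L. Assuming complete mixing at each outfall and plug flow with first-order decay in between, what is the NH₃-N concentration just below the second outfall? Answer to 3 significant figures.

2.74 mg/L

Flow-weighted average: C = (23100·0.04600 + 4330·18.00) / 27430 = 79000/27430 = 2.880 mg/L; combined flow 27430 L/s.
Applying C = C₀e^(−kt): 2.880 × 0.8249 = 2.376 mg/L.
Second outfall: C = (27430·2.376 + 1310·10.40)/28740 = 2.742 mg/L.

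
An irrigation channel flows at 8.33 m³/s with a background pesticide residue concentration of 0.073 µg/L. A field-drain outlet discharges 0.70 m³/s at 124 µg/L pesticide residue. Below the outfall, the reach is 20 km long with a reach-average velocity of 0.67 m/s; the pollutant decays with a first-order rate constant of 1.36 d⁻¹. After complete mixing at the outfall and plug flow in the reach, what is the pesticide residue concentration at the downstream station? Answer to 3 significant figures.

Mixed concentration C = ΣQC/ΣQ = (8.330·0.07300 + 0.7000·124.0) / 9.030 = 87.41/9.030 = 9.680 µg/L.
Travel time t = 20·1000 / 0.67 = 29850 s = 8.292 h.
After decay, C = 9.680 × e^(−kt) = 9.680 × 0.6251 = 6.051 µg/L.

6.05 µg/L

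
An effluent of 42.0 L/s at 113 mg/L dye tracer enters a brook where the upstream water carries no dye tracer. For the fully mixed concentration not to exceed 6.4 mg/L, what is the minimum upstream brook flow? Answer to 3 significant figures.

Set C_mix = 6.4: (Q·0 + 42.00·113.0) / (Q + 42.00) = 6.4
→ Q = 42.00·(113.0 − 6.4)/(6.4 − 0) = 699.6 L/s.

700 L/s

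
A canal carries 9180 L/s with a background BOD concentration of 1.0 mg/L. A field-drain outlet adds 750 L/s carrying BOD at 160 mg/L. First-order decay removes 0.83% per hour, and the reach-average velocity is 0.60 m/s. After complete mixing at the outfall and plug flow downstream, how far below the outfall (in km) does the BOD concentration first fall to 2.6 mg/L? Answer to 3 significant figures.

417 km

Flow-weighted average: C = (9180·1.000 + 750.0·160.0) / 9930 = 129200/9930 = 13.01 mg/L.
0.83%/h lost → k = −ln(1 − 0.0083) = 0.008335 h⁻¹.
Set 13.01·exp(−k·t) = 2.6 → t = ln(13.01/2.6)/k = 695500 s = 193.2 h.
Distance = v·t = 0.60·695500 = 417300 m = 417.3 km.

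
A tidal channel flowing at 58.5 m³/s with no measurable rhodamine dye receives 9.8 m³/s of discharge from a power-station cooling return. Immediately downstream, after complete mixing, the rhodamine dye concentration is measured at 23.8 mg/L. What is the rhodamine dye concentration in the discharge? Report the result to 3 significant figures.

Mass balance: 58.50·0 + 9.800·Cₑ = 68.30·23.80
→ Cₑ = (68.30·23.80 − 58.50·0) / 9.800 = 165.9 mg/L.

166 mg/L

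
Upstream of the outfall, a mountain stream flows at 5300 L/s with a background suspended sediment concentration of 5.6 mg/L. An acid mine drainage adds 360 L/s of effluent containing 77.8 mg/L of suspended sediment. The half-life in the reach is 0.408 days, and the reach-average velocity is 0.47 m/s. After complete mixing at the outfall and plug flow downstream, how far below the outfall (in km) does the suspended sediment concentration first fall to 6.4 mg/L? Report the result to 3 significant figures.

After mixing, C = (5300·5.600 + 360.0·77.80) / 5660 = 57690/5660 = 10.19 mg/L.
Half-life 0.408 d → k = ln 2 / 0.408 = 1.699 d⁻¹.
Set 10.19·exp(−k·t) = 6.4 → t = ln(10.19/6.4)/k = 23670 s = 6.574 h.
Distance = v·t = 0.47·23670 = 11120 m = 11.12 km.

11.1 km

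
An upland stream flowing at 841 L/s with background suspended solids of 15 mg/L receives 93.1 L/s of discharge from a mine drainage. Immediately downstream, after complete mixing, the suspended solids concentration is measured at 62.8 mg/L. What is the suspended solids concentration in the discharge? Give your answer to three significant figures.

495 mg/L

Mass balance: 841.0·15.00 + 93.10·Cₑ = 934.1·62.80
→ Cₑ = (934.1·62.80 − 841.0·15.00) / 93.10 = 494.6 mg/L.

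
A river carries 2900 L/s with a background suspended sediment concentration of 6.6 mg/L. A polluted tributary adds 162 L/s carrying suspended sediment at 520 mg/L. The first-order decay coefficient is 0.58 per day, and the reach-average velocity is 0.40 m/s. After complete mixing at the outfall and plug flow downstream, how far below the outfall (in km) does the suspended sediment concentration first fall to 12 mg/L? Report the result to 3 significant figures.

Flow-weighted average: C = (2900·6.600 + 162.0·520.0) / 3062 = 103400/3062 = 33.76 mg/L.
Set 33.76·exp(−k·t) = 12 → t = ln(33.76/12)/k = 154100 s = 42.80 h.
Distance = v·t = 0.40·154100 = 61640 m = 61.64 km.

61.6 km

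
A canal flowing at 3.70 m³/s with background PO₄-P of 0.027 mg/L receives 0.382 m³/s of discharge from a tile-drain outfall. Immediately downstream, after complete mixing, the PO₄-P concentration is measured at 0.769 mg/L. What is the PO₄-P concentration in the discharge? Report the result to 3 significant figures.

7.96 mg/L

Mass balance: 3.700·0.02700 + 0.3820·Cₑ = 4.082·0.7690
→ Cₑ = (4.082·0.7690 − 3.700·0.02700) / 0.3820 = 7.956 mg/L.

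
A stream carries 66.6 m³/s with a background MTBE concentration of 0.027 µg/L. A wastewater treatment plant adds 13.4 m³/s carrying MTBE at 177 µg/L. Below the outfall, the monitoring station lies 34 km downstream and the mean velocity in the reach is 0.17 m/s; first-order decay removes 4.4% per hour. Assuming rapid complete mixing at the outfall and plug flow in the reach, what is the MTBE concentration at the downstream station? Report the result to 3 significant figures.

Mass balance: C = (66.60·0.02700 + 13.40·177.0) / 80.00 = 2374/80.00 = 29.67 µg/L.
Travel time t = 34·1000 / 0.17 = 200000 s = 55.56 h.
4.4%/h lost → k = −ln(1 − 0.044) = 0.04500 h⁻¹.
Applying C = C₀e^(−kt): 29.67 × 0.08210 = 2.436 µg/L.

2.44 µg/L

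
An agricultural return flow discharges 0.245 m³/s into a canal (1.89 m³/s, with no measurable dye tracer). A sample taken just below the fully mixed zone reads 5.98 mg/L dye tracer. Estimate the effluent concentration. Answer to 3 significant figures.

Mass balance: 1.890·0 + 0.2450·Cₑ = 2.135·5.980
→ Cₑ = (2.135·5.980 − 1.890·0) / 0.2450 = 52.11 mg/L.

52.1 mg/L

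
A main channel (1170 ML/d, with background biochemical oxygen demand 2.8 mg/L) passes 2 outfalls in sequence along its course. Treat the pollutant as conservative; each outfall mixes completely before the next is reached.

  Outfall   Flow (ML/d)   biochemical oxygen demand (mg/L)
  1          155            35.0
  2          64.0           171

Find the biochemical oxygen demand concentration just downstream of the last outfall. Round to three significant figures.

14.1 mg/L

Outfall 1: combined Q = 1325 ML/d; C = (1170·2.800 + 155.0·35.00)/1325 = 6.567 mg/L.
Outfall 2: combined Q = 1389 ML/d; C = (1325·6.567 + 64.00·171.0)/1389 = 14.14 mg/L.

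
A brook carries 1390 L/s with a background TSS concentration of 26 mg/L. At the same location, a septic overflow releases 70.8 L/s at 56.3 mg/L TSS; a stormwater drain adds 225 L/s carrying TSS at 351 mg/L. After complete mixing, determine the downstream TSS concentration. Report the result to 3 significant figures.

70.6 mg/L

After mixing, C = (1390·26.00 + 70.80·56.30 + 225.0·351.0) / 1686 = 119100/1686 = 70.65 mg/L.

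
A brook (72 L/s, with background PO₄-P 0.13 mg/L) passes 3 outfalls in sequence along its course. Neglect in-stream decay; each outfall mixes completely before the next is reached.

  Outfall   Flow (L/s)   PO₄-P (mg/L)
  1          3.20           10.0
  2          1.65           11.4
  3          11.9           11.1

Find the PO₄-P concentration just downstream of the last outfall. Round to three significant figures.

2.17 mg/L

After outfall 1: Q = 72.00 + 3.200 = 75.20 L/s; C = (72.00·0.1300 + 3.200·10.00)/75.20 = 0.5500 mg/L.
After outfall 2: Q = 75.20 + 1.650 = 76.85 L/s; C = (75.20·0.5500 + 1.650·11.40)/76.85 = 0.7830 mg/L.
After outfall 3: Q = 76.85 + 11.90 = 88.75 L/s; C = (76.85·0.7830 + 11.90·11.10)/88.75 = 2.166 mg/L.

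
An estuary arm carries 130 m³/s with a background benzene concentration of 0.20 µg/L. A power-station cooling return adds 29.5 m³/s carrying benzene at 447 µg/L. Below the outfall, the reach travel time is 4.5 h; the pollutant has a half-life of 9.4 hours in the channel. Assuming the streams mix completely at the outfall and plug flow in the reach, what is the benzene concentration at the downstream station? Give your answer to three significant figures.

Mass balance: C = (130.0·0.2000 + 29.50·447.0) / 159.5 = 13210/159.5 = 82.84 µg/L.
Half-life 9.4 h → k = ln 2 / 9.4 = 0.07374 h⁻¹ = 1.770 d⁻¹.
After decay, C = 82.84 × e^(−kt) = 82.84 × 0.7176 = 59.44 µg/L.

59.4 µg/L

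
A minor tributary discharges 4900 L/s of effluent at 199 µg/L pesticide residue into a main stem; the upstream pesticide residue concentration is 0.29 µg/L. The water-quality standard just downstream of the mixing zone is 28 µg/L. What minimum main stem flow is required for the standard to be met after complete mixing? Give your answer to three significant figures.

30200 L/s

Set C_mix = 28: (Q·0.2900 + 4900·199.0) / (Q + 4900) = 28
→ Q = 4900·(199.0 − 28)/(28 − 0.2900) = 30240 L/s.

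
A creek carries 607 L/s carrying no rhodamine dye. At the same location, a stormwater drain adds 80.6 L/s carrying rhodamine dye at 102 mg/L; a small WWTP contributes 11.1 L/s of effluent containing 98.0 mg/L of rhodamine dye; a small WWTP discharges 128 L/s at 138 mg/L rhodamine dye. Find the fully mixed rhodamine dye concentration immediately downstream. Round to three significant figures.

32.6 mg/L

Conservation of mass: C = (607.0·0 + 80.60·102.0 + 11.10·98.00 + 128.0·138.0) / 826.7 = 26970/826.7 = 32.63 mg/L.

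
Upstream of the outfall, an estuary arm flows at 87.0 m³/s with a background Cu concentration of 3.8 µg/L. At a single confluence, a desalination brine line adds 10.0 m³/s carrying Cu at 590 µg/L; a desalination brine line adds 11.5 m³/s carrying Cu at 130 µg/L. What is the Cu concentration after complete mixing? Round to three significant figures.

Mixed concentration C = ΣQC/ΣQ = (87.00·3.800 + 10.00·590.0 + 11.50·130.0) / 108.5 = 7726/108.5 = 71.20 µg/L.

71.2 µg/L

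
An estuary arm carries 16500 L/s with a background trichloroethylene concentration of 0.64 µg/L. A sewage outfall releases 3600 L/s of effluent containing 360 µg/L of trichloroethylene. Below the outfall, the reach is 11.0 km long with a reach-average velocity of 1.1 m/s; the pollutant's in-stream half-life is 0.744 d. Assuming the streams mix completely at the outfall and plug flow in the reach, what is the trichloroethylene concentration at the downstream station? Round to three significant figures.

Flow-weighted average: C = (16500·0.6400 + 3600·360.0) / 20100 = 1307000/20100 = 65.00 µg/L.
Travel time t = 11.0·1000 / 1.1 = 10000 s = 2.778 h.
Half-life 0.744 d → k = ln 2 / 0.744 = 0.9316 d⁻¹.
Applying C = C₀e^(−kt): 65.00 × 0.8978 = 58.36 µg/L.

58.4 µg/L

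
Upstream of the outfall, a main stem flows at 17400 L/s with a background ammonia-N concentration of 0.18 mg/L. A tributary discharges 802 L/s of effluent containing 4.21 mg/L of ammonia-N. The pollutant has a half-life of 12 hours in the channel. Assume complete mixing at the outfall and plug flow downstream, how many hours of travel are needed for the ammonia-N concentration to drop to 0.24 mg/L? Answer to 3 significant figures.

6.90 h

Mixed concentration C = ΣQC/ΣQ = (17400·0.1800 + 802.0·4.210) / 18200 = 6508/18200 = 0.3576 mg/L.
Half-life 12 h → k = ln 2 / 12 = 0.05776 h⁻¹ = 1.386 d⁻¹.
0.3576·exp(−k·t) = 0.24 → t = ln(0.3576/0.24)/k = 24850 s = 6.902 h.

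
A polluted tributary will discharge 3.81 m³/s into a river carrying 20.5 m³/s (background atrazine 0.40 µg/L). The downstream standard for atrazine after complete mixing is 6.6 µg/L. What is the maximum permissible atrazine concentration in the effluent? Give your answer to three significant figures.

40.0 µg/L

At the limit, (Qr·Cr + Qe·Cₑ)/(Qr + Qe) = 6.6:
Cₑ = (24.31·6.6 − 20.50·0.4000) / 3.810 = 39.96 µg/L.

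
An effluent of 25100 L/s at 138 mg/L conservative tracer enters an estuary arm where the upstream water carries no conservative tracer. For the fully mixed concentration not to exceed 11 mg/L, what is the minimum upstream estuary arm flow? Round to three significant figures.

290000 L/s

Set C_mix = 11: (Q·0 + 25100·138.0) / (Q + 25100) = 11
→ Q = 25100·(138.0 − 11)/(11 − 0) = 289800 L/s.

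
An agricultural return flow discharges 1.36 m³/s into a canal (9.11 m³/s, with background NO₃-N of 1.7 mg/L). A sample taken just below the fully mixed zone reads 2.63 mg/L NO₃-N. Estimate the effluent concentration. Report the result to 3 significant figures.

Mass balance: 9.110·1.700 + 1.360·Cₑ = 10.47·2.630
→ Cₑ = (10.47·2.630 − 9.110·1.700) / 1.360 = 8.860 mg/L.

8.86 mg/L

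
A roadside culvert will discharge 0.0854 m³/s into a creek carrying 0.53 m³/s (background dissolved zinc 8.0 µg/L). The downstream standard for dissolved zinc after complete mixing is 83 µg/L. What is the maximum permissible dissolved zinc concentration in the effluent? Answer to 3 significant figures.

548 µg/L

At the limit, (Qr·Cr + Qe·Cₑ)/(Qr + Qe) = 83:
Cₑ = (0.6154·83 − 0.5300·8.000) / 0.08540 = 548.5 µg/L.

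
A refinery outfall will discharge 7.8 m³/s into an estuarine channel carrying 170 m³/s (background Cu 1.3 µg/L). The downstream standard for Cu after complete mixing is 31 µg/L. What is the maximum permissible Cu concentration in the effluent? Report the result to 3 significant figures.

678 µg/L

At the limit, (Qr·Cr + Qe·Cₑ)/(Qr + Qe) = 31:
Cₑ = (177.8·31 − 170.0·1.300) / 7.800 = 678.3 µg/L.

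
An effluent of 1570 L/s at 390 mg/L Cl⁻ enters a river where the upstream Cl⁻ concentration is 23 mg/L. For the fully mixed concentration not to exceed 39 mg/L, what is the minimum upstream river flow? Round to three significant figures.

34400 L/s

Set C_mix = 39: (Q·23.00 + 1570·390.0) / (Q + 1570) = 39
→ Q = 1570·(390.0 − 39)/(39 − 23.00) = 34440 L/s.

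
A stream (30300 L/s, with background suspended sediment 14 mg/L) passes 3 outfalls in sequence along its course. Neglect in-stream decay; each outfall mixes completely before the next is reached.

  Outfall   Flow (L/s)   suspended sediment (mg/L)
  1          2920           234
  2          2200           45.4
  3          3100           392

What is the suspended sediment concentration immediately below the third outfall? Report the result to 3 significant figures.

Outfall 1: combined Q = 33220 L/s; C = (30300·14.00 + 2920·234.0)/33220 = 33.34 mg/L.
Outfall 2: combined Q = 35420 L/s; C = (33220·33.34 + 2200·45.40)/35420 = 34.09 mg/L.
Outfall 3: combined Q = 38520 L/s; C = (35420·34.09 + 3100·392.0)/38520 = 62.89 mg/L.

62.9 mg/L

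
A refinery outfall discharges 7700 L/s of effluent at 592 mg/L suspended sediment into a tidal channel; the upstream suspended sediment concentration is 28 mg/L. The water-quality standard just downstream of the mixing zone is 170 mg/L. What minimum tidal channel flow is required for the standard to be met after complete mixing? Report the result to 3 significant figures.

22900 L/s

Set C_mix = 170: (Q·28.00 + 7700·592.0) / (Q + 7700) = 170
→ Q = 7700·(592.0 − 170)/(170 − 28.00) = 22880 L/s.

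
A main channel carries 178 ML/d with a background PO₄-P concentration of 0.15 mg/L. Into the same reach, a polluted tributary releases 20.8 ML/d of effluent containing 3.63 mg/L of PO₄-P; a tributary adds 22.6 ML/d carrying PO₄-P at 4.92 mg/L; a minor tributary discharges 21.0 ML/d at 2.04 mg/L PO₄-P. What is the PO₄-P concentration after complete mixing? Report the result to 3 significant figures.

1.06 mg/L

Flow-weighted average: C = (178.0·0.1500 + 20.80·3.630 + 22.60·4.920 + 21.00·2.040) / 242.4 = 256.2/242.4 = 1.057 mg/L.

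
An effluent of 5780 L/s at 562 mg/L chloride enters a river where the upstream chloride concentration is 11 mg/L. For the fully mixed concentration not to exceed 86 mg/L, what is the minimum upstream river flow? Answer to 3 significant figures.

36700 L/s

Set C_mix = 86: (Q·11.00 + 5780·562.0) / (Q + 5780) = 86
→ Q = 5780·(562.0 − 86)/(86 − 11.00) = 36680 L/s.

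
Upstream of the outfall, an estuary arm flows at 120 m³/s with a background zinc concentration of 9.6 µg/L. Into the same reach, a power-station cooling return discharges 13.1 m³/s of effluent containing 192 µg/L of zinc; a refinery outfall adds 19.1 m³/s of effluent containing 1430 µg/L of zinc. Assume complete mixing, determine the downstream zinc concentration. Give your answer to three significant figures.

Flow-weighted average: C = (120.0·9.600 + 13.10·192.0 + 19.10·1430) / 152.2 = 30980/152.2 = 203.5 µg/L.

204 µg/L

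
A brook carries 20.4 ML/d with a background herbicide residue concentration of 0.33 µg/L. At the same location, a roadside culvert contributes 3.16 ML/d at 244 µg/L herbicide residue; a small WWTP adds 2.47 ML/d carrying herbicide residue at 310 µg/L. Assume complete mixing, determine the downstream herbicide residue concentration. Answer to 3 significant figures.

Mixed concentration C = ΣQC/ΣQ = (20.40·0.3300 + 3.160·244.0 + 2.470·310.0) / 26.03 = 1543/26.03 = 59.30 µg/L.

59.3 µg/L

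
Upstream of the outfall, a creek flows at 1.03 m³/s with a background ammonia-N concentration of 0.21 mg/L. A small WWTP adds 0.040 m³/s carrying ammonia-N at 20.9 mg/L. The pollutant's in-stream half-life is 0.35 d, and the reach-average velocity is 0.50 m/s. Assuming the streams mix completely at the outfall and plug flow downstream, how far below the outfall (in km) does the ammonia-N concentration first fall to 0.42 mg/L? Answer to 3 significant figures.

18.6 km

Flow-weighted average: C = (1.030·0.2100 + 0.04000·20.90) / 1.070 = 1.052/1.070 = 0.9835 mg/L.
Half-life 0.35 d → k = ln 2 / 0.35 = 1.980 d⁻¹.
Set 0.9835·exp(−k·t) = 0.42 → t = ln(0.9835/0.42)/k = 37120 s = 10.31 h.
Distance = v·t = 0.50·37120 = 18560 m = 18.56 km.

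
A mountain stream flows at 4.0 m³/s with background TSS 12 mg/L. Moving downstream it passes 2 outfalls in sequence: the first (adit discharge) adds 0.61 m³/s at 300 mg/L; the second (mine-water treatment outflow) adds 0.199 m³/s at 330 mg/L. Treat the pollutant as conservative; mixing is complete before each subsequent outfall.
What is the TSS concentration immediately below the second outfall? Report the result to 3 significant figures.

After outfall 1: Q = 4.000 + 0.6100 = 4.610 m³/s; C = (4.000·12.00 + 0.6100·300.0)/4.610 = 50.11 mg/L.
After outfall 2: Q = 4.610 + 0.1990 = 4.809 m³/s; C = (4.610·50.11 + 0.1990·330.0)/4.809 = 61.69 mg/L.

61.7 mg/L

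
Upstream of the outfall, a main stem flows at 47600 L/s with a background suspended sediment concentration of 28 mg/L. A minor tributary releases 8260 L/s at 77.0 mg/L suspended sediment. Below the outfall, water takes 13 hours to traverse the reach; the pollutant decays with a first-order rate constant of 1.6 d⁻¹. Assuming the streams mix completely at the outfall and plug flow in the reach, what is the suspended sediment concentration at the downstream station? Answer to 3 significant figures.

14.8 mg/L

Flow-weighted average: C = (47600·28.00 + 8260·77.00) / 55860 = 1969000/55860 = 35.25 mg/L.
After decay, C = 35.25 × e^(−kt) = 35.25 × 0.4204 = 14.82 mg/L.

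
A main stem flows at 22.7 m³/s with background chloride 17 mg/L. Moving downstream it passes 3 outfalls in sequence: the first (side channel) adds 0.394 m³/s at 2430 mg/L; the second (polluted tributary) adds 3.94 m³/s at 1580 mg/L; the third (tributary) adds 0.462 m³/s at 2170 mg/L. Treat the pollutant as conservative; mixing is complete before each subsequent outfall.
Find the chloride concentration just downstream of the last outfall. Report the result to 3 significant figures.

Below outfall 1: Q → 23.09 m³/s, C = (22.70·17.00 + 0.3940·2430)/23.09 = 58.17 mg/L.
Below outfall 2: Q → 27.03 m³/s, C = (23.09·58.17 + 3.940·1580)/27.03 = 280.0 mg/L.
Below outfall 3: Q → 27.50 m³/s, C = (27.03·280.0 + 0.4620·2170)/27.50 = 311.7 mg/L.

312 mg/L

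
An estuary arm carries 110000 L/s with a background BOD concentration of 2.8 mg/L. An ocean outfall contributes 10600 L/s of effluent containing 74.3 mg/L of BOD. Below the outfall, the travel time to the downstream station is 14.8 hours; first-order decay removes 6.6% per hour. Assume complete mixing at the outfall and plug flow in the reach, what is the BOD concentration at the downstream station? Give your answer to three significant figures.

Mixed concentration C = ΣQC/ΣQ = (110000·2.800 + 10600·74.30) / 120600 = 1096000/120600 = 9.084 mg/L.
6.6%/h lost → k = −ln(1 − 0.066) = 0.06828 h⁻¹.
Applying C = C₀e^(−kt): 9.084 × 0.3640 = 3.307 mg/L.

3.31 mg/L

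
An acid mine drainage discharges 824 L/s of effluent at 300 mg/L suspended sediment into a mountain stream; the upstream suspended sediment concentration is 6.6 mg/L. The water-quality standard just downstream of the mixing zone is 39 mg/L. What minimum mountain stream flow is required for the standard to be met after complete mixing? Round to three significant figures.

Set C_mix = 39: (Q·6.600 + 824.0·300.0) / (Q + 824.0) = 39
→ Q = 824.0·(300.0 − 39)/(39 − 6.600) = 6638 L/s.

6640 L/s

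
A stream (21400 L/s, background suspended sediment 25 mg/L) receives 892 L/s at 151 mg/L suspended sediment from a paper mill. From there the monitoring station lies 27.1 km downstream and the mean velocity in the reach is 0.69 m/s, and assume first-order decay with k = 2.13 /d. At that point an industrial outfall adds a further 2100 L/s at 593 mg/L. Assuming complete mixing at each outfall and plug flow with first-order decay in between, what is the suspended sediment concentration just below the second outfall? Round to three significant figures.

61.5 mg/L

Flow-weighted average: C = (21400·25.00 + 892.0·151.0) / 22290 = 669700/22290 = 30.04 mg/L; combined flow 22290 L/s.
Travel time t = 27.1·1000 / 0.69 = 39280 s = 10.91 h.
Decay over the reach: 30.04·exp(−kt) = 30.04·0.3797 = 11.41 mg/L.
Second outfall: C = (22290·11.41 + 2100·593.0)/24390 = 61.48 mg/L.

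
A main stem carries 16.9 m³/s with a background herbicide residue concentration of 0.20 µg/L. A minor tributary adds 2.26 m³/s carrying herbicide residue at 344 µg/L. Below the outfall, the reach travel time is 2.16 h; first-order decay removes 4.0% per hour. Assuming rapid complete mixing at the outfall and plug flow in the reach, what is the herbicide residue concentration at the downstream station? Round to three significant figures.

Mass balance: C = (16.90·0.2000 + 2.260·344.0) / 19.16 = 780.8/19.16 = 40.75 µg/L.
4.0%/h lost → k = −ln(1 − 0.04) = 0.04082 h⁻¹.
Decay over the reach: 40.75·exp(−kt) = 40.75·0.9156 = 37.31 µg/L.

37.3 µg/L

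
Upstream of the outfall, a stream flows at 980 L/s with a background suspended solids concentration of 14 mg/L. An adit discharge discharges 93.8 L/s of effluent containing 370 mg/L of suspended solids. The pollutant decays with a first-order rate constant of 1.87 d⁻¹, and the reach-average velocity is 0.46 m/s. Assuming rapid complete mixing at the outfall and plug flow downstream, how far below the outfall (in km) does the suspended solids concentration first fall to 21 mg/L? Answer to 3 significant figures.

Mixed concentration C = ΣQC/ΣQ = (980.0·14.00 + 93.80·370.0) / 1074 = 48430/1074 = 45.10 mg/L.
Set 45.10·exp(−k·t) = 21 → t = ln(45.10/21)/k = 35310 s = 9.809 h.
Distance = v·t = 0.46·35310 = 16240 m = 16.24 km.

16.2 km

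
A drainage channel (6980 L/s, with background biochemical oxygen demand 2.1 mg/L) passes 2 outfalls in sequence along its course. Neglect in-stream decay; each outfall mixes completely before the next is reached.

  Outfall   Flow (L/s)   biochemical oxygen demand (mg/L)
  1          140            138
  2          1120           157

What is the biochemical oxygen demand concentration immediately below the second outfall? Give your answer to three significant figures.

25.5 mg/L

Below outfall 1: Q → 7120 L/s, C = (6980·2.100 + 140.0·138.0)/7120 = 4.772 mg/L.
Below outfall 2: Q → 8240 L/s, C = (7120·4.772 + 1120·157.0)/8240 = 25.46 mg/L.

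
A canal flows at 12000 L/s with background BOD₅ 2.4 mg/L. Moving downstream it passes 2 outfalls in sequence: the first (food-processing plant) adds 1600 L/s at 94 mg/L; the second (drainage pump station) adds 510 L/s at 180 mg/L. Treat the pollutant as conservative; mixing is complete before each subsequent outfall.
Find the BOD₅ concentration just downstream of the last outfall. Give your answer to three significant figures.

19.2 mg/L

After outfall 1: Q = 12000 + 1600 = 13600 L/s; C = (12000·2.400 + 1600·94.00)/13600 = 13.18 mg/L.
After outfall 2: Q = 13600 + 510.0 = 14110 L/s; C = (13600·13.18 + 510.0·180.0)/14110 = 19.21 mg/L.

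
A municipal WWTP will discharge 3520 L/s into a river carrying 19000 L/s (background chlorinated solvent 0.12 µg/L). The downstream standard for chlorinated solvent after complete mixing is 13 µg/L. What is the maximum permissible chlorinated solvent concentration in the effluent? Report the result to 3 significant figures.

82.5 µg/L

At the limit, (Qr·Cr + Qe·Cₑ)/(Qr + Qe) = 13:
Cₑ = (22520·13 − 19000·0.1200) / 3520 = 82.52 µg/L.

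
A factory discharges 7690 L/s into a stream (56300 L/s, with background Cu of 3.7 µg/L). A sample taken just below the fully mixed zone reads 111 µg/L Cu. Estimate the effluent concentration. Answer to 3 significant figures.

897 µg/L

Mass balance: 56300·3.700 + 7690·Cₑ = 63990·111.0
→ Cₑ = (63990·111.0 − 56300·3.700) / 7690 = 896.6 µg/L.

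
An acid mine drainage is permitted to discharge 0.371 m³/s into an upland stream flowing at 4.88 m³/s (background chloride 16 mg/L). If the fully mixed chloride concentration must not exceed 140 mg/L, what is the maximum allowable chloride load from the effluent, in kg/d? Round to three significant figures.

56800 kg/d

Mass balance at the limit: 4.880·16.00 + 0.3710·Cₑ = 5.251·140 → Cₑ = 1771 mg/L.
Load = 0.3710 m³/s × 1771 g/m³ × 86 400 s/d = 56770 kg/d.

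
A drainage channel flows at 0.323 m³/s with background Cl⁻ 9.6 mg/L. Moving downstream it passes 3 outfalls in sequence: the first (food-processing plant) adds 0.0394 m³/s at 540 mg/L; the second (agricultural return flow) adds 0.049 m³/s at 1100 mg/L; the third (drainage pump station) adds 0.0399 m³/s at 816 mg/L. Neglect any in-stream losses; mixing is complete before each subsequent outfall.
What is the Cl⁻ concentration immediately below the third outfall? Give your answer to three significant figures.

Below outfall 1: Q → 0.3624 m³/s, C = (0.3230·9.600 + 0.03940·540.0)/0.3624 = 67.26 mg/L.
Below outfall 2: Q → 0.4114 m³/s, C = (0.3624·67.26 + 0.04900·1100)/0.4114 = 190.3 mg/L.
Below outfall 3: Q → 0.4513 m³/s, C = (0.4114·190.3 + 0.03990·816.0)/0.4513 = 245.6 mg/L.

246 mg/L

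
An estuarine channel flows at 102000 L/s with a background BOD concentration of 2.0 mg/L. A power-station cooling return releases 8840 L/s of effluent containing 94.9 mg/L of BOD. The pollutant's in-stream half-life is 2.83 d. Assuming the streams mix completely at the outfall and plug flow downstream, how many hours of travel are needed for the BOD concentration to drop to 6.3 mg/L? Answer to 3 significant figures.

Mass balance: C = (102000·2.000 + 8840·94.90) / 110800 = 1043000/110800 = 9.409 mg/L.
Half-life 2.83 d → k = ln 2 / 2.83 = 0.2449 d⁻¹.
9.409·exp(−k·t) = 6.3 → t = ln(9.409/6.3)/k = 141500 s = 39.31 h.

39.3 h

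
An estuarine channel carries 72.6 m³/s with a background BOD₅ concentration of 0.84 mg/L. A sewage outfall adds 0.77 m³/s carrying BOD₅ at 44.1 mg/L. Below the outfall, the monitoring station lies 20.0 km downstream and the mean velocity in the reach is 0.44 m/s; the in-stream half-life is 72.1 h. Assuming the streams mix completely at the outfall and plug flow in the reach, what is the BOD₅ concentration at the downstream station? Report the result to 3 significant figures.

After mixing, C = (72.60·0.8400 + 0.7700·44.10) / 73.37 = 94.94/73.37 = 1.294 mg/L.
Travel time t = 20.0·1000 / 0.44 = 45450 s = 12.63 h.
Half-life 72.1 h → k = ln 2 / 72.1 = 0.009614 h⁻¹ = 0.2307 d⁻¹.
Decay over the reach: 1.294·exp(−kt) = 1.294·0.8857 = 1.146 mg/L.

1.15 mg/L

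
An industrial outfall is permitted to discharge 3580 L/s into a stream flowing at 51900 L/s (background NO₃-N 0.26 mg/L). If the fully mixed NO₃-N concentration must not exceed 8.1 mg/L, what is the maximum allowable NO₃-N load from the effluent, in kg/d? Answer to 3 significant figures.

37700 kg/d

Mass balance at the limit: 51900·0.2600 + 3580·Cₑ = 55480·8.1 → Cₑ = 121.8 mg/L.
3580 L/s = 3.580 m³/s. Load = 3.580 m³/s × 121.8 g/m³ × 86 400 s/d = 37660 kg/d.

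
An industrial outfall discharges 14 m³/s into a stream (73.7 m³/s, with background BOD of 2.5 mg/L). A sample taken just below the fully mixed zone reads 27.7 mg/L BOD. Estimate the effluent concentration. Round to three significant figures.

Mass balance: 73.70·2.500 + 14.00·Cₑ = 87.70·27.70
→ Cₑ = (87.70·27.70 − 73.70·2.500) / 14.00 = 160.4 mg/L.

160 mg/L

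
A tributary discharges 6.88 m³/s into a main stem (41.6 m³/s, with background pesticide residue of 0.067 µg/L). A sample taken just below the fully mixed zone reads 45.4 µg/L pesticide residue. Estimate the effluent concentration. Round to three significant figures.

Mass balance: 41.60·0.06700 + 6.880·Cₑ = 48.48·45.40
→ Cₑ = (48.48·45.40 − 41.60·0.06700) / 6.880 = 319.5 µg/L.

320 µg/L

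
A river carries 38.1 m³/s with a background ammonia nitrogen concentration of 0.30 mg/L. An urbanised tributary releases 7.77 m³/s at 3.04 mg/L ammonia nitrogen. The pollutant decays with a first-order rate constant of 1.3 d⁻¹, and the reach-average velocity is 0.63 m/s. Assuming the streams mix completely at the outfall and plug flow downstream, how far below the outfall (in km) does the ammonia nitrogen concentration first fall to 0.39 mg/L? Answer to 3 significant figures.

28.2 km

Mixed concentration C = ΣQC/ΣQ = (38.10·0.3000 + 7.770·3.040) / 45.87 = 35.05/45.87 = 0.7641 mg/L.
Set 0.7641·exp(−k·t) = 0.39 → t = ln(0.7641/0.39)/k = 44700 s = 12.42 h.
Distance = v·t = 0.63·44700 = 28160 m = 28.16 km.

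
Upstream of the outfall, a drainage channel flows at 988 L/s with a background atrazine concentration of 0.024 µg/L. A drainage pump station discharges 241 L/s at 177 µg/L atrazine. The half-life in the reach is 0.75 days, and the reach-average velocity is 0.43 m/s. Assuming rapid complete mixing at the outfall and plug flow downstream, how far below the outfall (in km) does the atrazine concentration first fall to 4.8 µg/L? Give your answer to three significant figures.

79.6 km

Mass balance: C = (988.0·0.02400 + 241.0·177.0) / 1229 = 42680/1229 = 34.73 µg/L.
Half-life 0.75 d → k = ln 2 / 0.75 = 0.9242 d⁻¹.
Set 34.73·exp(−k·t) = 4.8 → t = ln(34.73/4.8)/k = 185000 s = 51.39 h.
Distance = v·t = 0.43·185000 = 79550 m = 79.55 km.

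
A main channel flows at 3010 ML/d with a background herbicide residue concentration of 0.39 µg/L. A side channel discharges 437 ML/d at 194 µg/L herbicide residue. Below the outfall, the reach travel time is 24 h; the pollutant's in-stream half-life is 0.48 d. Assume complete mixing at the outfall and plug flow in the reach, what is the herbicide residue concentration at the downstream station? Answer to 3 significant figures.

Conservation of mass: C = (3010·0.3900 + 437.0·194.0) / 3447 = 85950/3447 = 24.94 µg/L.
Half-life 0.48 d → k = ln 2 / 0.48 = 1.444 d⁻¹.
Applying C = C₀e^(−kt): 24.94 × 0.2360 = 5.884 µg/L.

5.88 µg/L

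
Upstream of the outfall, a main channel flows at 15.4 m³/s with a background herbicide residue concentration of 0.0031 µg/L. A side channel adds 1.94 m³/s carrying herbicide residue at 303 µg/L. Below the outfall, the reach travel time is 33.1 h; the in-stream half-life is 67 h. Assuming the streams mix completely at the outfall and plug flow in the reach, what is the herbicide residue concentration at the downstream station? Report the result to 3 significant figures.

After mixing, C = (15.40·0.003100 + 1.940·303.0) / 17.34 = 587.9/17.34 = 33.90 µg/L.
Half-life 67 h → k = ln 2 / 67 = 0.01035 h⁻¹ = 0.2483 d⁻¹.
Applying C = C₀e^(−kt): 33.90 × 0.7100 = 24.07 µg/L.

24.1 µg/L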